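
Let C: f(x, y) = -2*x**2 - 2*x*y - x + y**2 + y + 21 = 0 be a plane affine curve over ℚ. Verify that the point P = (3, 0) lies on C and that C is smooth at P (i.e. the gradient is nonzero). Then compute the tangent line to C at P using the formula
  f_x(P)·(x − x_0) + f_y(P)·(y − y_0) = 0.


Tangent line at P: -13*x - 5*y + 39 = 0.

Step 1: f(3, 0) = 0, so P lies on C.
Step 2: partial derivatives
  f_x(x, y) = -4*x - 2*y - 1, f_y(x, y) = -2*x + 2*y + 1.
  f_x(P) = -13, f_y(P) = -5 (gradient nonzero, so P is smooth).
Step 3: tangent line at P: -13·(x − 3) + -5·(y − 0) = 0.
Expanding: -13*x - 5*y + 39 = 0.


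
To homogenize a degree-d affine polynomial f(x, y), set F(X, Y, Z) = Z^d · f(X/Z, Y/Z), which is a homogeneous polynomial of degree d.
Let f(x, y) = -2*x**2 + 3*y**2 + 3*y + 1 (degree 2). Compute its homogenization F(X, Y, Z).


F(X, Y, Z) = -2*X**2 + 3*Y**2 + 3*Y*Z + Z**2

deg(f) = 2.
Substitute x = X/Z, y = Y/Z into f, then multiply by Z^2.
  monomial -2·x^2·y^0 ↦ -2·X^2·Y^0·Z^0.
  monomial 3·x^0·y^2 ↦ 3·X^0·Y^2·Z^0.
  monomial 3·x^0·y^1 ↦ 3·X^0·Y^1·Z^1.
  monomial 1·x^0·y^0 ↦ 1·X^0·Y^0·Z^2.
Collecting: F(X, Y, Z) = -2*X**2 + 3*Y**2 + 3*Y*Z + Z**2.


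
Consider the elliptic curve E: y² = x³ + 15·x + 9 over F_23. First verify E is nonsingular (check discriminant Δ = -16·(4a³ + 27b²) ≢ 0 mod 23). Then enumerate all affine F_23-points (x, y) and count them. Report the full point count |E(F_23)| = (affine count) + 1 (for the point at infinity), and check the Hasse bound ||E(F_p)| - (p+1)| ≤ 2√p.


Affine points = {(0, 3), (0, 20), (1, 5), (1, 18), (2, 1), (2, 22), (3, 9), (3, 14), (4, 8), (4, 15), (5, 5), (5, 18), (6, 4), (6, 19), (10, 3), (10, 20), (12, 10), (12, 13), (13, 3), (13, 20), (17, 5), (17, 18), (18, 4), (18, 19), (19, 0), (20, 11), (20, 12), (22, 4), (22, 19)}; affine count = 29; |E(F_23)| = 30.

Discriminant check: Δ ∝ 4a³ + 27b² = 4·15³ + 27·9² = 4·3375 + 27·81 ≡ 1 (mod 23). Nonzero ⇒ E is nonsingular.
For each x ∈ F_23, compute rhs = x³ + 15·x + 9 mod 23, then count y ∈ F_23 with y² ≡ rhs.
  x = 0: rhs = 9, matching y values: 3, 20 (2 points).
  x = 1: rhs = 2, matching y values: 5, 18 (2 points).
  x = 2: rhs = 1, matching y values: 1, 22 (2 points).
  x = 3: rhs = 12, matching y values: 9, 14 (2 points).
  x = 4: rhs = 18, matching y values: 8, 15 (2 points).
  x = 5: rhs = 2, matching y values: 5, 18 (2 points).
  x = 6: rhs = 16, matching y values: 4, 19 (2 points).
  x = 7: rhs = 20, matching y values: none (0 points).
  x = 8: rhs = 20, matching y values: none (0 points).
  x = 9: rhs = 22, matching y values: none (0 points).
  x = 10: rhs = 9, matching y values: 3, 20 (2 points).
  x = 11: rhs = 10, matching y values: none (0 points).
  x = 12: rhs = 8, matching y values: 10, 13 (2 points).
  x = 13: rhs = 9, matching y values: 3, 20 (2 points).
  x = 14: rhs = 19, matching y values: none (0 points).
  x = 15: rhs = 21, matching y values: none (0 points).
  x = 16: rhs = 21, matching y values: none (0 points).
  x = 17: rhs = 2, matching y values: 5, 18 (2 points).
  x = 18: rhs = 16, matching y values: 4, 19 (2 points).
  x = 19: rhs = 0, matching y values: 0 (1 points).
  x = 20: rhs = 6, matching y values: 11, 12 (2 points).
  x = 21: rhs = 17, matching y values: none (0 points).
  x = 22: rhs = 16, matching y values: 4, 19 (2 points).
Total affine count: 29.
Full point count |E(F_23)| = 29 + 1 = 30.
Hasse bound: |30 − (23+1)| = |6| = 6 ≤ 2√23 ≈ 9.5917 ✓.


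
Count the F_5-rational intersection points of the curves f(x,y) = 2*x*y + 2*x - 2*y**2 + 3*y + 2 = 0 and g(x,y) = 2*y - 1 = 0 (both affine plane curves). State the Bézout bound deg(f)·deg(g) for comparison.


Common zeros: {(4, 3)}; count = 1; Bézout bound = 2.

deg(f) = 2, deg(g) = 1, so Bézout bound = 2.
Scan x ∈ F_5. For each x, list the y ∈ F_5 with f(x, y) ≡ 0 and those with g(x, y) ≡ 0 (mod 5); the common zeros in that column are the intersection.
  x = 0: f ≡ 0 at y ∈ {2}; g ≡ 0 at y ∈ {3}; common: ∅.
  x = 1: f ≡ 0 at y ∈ ∅; g ≡ 0 at y ∈ {3}; common: ∅.
  x = 2: f ≡ 0 at y ∈ ∅; g ≡ 0 at y ∈ {3}; common: ∅.
  x = 3: f ≡ 0 at y ∈ {1}; g ≡ 0 at y ∈ {3}; common: ∅.
  x = 4: f ≡ 0 at y ∈ {0, 3}; g ≡ 0 at y ∈ {3}; common: {3}.
Collecting: common zeros = {(4, 3)}, so the count is 1.
Comparison with the Bézout bound: 1 ≤ 2 = deg(f)·deg(g), as expected for curves with no common component (the affine F_5-count falls short of the bound because intersections may lie at infinity, over extension fields, or carry multiplicity).


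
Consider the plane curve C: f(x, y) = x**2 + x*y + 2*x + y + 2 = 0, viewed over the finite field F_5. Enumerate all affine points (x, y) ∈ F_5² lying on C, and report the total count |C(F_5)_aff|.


Affine F_5-points: {(0, 3), (1, 0), (2, 0), (3, 2)}; count = 4.

For each of the 25 pairs (x, y) ∈ F_5², evaluate f(x, y) mod 5. Record the zeros.
  x = 0: [0↦2, 1↦3, 2↦4, 3↦0, 4↦1]  zeros at y ∈ {3}
  x = 1: [0↦0, 1↦2, 2↦4, 3↦1, 4↦3]  zeros at y ∈ {0}
  x = 2: [0↦0, 1↦3, 2↦1, 3↦4, 4↦2]  zeros at y ∈ {0}
  x = 3: [0↦2, 1↦1, 2↦0, 3↦4, 4↦3]  zeros at y ∈ {2}
  x = 4: [0↦1, 1↦1, 2↦1, 3↦1, 4↦1]  zeros at y ∈ ∅
Collecting zeros: affine points = {(0, 3), (1, 0), (2, 0), (3, 2)}.
Total count |C(F_5)_aff| = 4.


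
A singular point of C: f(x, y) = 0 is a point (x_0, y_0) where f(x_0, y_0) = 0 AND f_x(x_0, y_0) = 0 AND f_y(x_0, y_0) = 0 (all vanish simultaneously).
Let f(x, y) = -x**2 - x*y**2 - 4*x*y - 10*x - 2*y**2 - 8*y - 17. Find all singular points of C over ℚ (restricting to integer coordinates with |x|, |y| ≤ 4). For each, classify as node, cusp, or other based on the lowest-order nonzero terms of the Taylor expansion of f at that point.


Singular points: {(-3, -2)}; classification: node.

Compute partial derivatives:
  f_x = -2*x - y**2 - 4*y - 10.
  f_y = -2*x*y - 4*x - 4*y - 8.
Scan x_0 ∈ {−4, ..., 4}. For each x_0, f_y(x_0, y) is a polynomial in y; find its integer roots y ∈ {−4, ..., 4}, then test f_x and f at those candidates.
  x = -4: f_y(-4, y) = 4*y + 8; vanishes at y ∈ {-2}. (-4, -2): f_x = 2 ≠ 0.
  x = -3: f_y(-3, y) = 2*y + 4; vanishes at y ∈ {-2}. (-3, -2): f_x = 0, f = 0 — SINGULAR.
  x = -2: f_y(-2, y) = 0; vanishes at y ∈ {-4, -3, -2, -1, 0, 1, 2, 3, 4}. (-2, -4): f_x = -6 ≠ 0; (-2, -3): f_x = -3 ≠ 0; (-2, -2): f_x = -2 ≠ 0; (-2, -1): f_x = -3 ≠ 0; (-2, 0): f_x = -6 ≠ 0; (-2, 1): f_x = -11 ≠ 0; (-2, 2): f_x = -18 ≠ 0; (-2, 3): f_x = -27 ≠ 0; (-2, 4): f_x = -38 ≠ 0.
  x = -1: f_y(-1, y) = -2*y - 4; vanishes at y ∈ {-2}. (-1, -2): f_x = -4 ≠ 0.
  x = 0: f_y(0, y) = -4*y - 8; vanishes at y ∈ {-2}. (0, -2): f_x = -6 ≠ 0.
  x = 1: f_y(1, y) = -6*y - 12; vanishes at y ∈ {-2}. (1, -2): f_x = -8 ≠ 0.
  x = 2: f_y(2, y) = -8*y - 16; vanishes at y ∈ {-2}. (2, -2): f_x = -10 ≠ 0.
  x = 3: f_y(3, y) = -10*y - 20; vanishes at y ∈ {-2}. (3, -2): f_x = -12 ≠ 0.
  x = 4: f_y(4, y) = -12*y - 24; vanishes at y ∈ {-2}. (4, -2): f_x = -14 ≠ 0.
Only singular point on the grid: (-3, -2).
Classify: substitute x = -3 + u, y = -2 + v and expand: f = -u**2 - u*v**2 + v**2.
No constant or linear terms (consistent with a singular point). Quadratic part: -u**2 + v**2. Cubic part: -u*v**2.
The quadratic part v**2 - u**2 = (v − u)(v + u) splits into two distinct linear factors, so there are two distinct tangent lines y − -2 = ±(x − -3) — this is a node (ordinary double point).
Classification: node.


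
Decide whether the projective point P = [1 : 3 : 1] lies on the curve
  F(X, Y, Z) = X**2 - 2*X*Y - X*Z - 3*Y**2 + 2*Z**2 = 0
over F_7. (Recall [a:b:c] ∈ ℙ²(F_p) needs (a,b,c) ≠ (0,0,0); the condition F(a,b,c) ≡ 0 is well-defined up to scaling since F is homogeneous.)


F(1,3,1) ≡ 4 (mod 7); P is NOT on the curve.

Evaluate F(1, 3, 1) term-by-term (mod 7).
  X**2 ↦ 1·1·1·1 = 1
  -2*X*Y ↦ -2·1·3·1 = -6
  -X*Z ↦ -1·1·1·1 = -1
  -3*Y**2 ↦ -3·1·9·1 = -27
  2*Z**2 ↦ 2·1·1·1 = 2
Sum: F(1, 3, 1) = (1) + (-6) + (-1) + (-27) + (2) = -31.
Reducing mod 7: -31 ≡ 4 (mod 7).
Since F(a, b, c) ≡ 4 ≠ 0 (mod 7), P does NOT lie on the curve.


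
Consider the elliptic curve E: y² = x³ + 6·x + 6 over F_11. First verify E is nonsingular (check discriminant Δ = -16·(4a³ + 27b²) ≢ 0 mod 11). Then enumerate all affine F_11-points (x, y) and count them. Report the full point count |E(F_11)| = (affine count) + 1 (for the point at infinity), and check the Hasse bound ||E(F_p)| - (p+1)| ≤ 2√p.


Affine points = {(2, 2), (2, 9), (6, 4), (6, 7), (8, 4), (8, 7)}; affine count = 6; |E(F_11)| = 7.

Discriminant check: Δ ∝ 4a³ + 27b² = 4·6³ + 27·6² = 4·216 + 27·36 ≡ 10 (mod 11). Nonzero ⇒ E is nonsingular.
For each x ∈ F_11, compute rhs = x³ + 6·x + 6 mod 11, then count y ∈ F_11 with y² ≡ rhs.
  x = 0: rhs = 6, matching y values: none (0 points).
  x = 1: rhs = 2, matching y values: none (0 points).
  x = 2: rhs = 4, matching y values: 2, 9 (2 points).
  x = 3: rhs = 7, matching y values: none (0 points).
  x = 4: rhs = 6, matching y values: none (0 points).
  x = 5: rhs = 7, matching y values: none (0 points).
  x = 6: rhs = 5, matching y values: 4, 7 (2 points).
  x = 7: rhs = 6, matching y values: none (0 points).
  x = 8: rhs = 5, matching y values: 4, 7 (2 points).
  x = 9: rhs = 8, matching y values: none (0 points).
  x = 10: rhs = 10, matching y values: none (0 points).
Total affine count: 6.
Full point count |E(F_11)| = 6 + 1 = 7.
Hasse bound: |7 − (11+1)| = |-5| = 5 ≤ 2√11 ≈ 6.6332 ✓.


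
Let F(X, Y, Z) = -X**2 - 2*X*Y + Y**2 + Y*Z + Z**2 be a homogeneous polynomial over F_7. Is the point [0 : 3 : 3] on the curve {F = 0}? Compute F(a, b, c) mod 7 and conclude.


F(0,3,3) ≡ 6 (mod 7); P is NOT on the curve.

Evaluate F(0, 3, 3) term-by-term (mod 7).
  -X**2 ↦ -1·0·1·1 = 0
  -2*X*Y ↦ -2·0·3·1 = 0
  Y**2 ↦ 1·1·9·1 = 9
  Y*Z ↦ 1·1·3·3 = 9
  Z**2 ↦ 1·1·1·9 = 9
Sum: F(0, 3, 3) = (0) + (0) + (9) + (9) + (9) = 27.
Reducing mod 7: 27 ≡ 6 (mod 7).
Since F(a, b, c) ≡ 6 ≠ 0 (mod 7), P does NOT lie on the curve.


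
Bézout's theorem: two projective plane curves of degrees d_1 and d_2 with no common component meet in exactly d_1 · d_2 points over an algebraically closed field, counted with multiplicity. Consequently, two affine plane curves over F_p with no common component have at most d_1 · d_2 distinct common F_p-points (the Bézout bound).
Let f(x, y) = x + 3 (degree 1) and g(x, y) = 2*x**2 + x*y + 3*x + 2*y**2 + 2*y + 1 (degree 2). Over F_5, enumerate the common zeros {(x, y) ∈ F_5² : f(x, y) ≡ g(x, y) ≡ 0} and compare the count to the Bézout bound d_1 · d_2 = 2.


Common zeros: {(2, 0), (2, 3)}; count = 2; Bézout bound = 2.

deg(f) = 1, deg(g) = 2, so Bézout bound = 2.
Scan x ∈ F_5. For each x, list the y ∈ F_5 with f(x, y) ≡ 0 and those with g(x, y) ≡ 0 (mod 5); the common zeros in that column are the intersection.
  x = 0: f ≡ 0 at y ∈ ∅; g ≡ 0 at y ∈ {1, 3}; common: ∅.
  x = 1: f ≡ 0 at y ∈ ∅; g ≡ 0 at y ∈ {2, 4}; common: ∅.
  x = 2: f ≡ 0 at y ∈ {0, 1, 2, 3, 4}; g ≡ 0 at y ∈ {0, 3}; common: {0, 3}.
  x = 3: f ≡ 0 at y ∈ ∅; g ≡ 0 at y ∈ {1, 4}; common: ∅.
  x = 4: f ≡ 0 at y ∈ ∅; g ≡ 0 at y ∈ {0, 2}; common: ∅.
Collecting: common zeros = {(2, 0), (2, 3)}, so the count is 2.
Comparison with the Bézout bound: 2 ≤ 2 = deg(f)·deg(g), as expected for curves with no common component (the bound is attained).


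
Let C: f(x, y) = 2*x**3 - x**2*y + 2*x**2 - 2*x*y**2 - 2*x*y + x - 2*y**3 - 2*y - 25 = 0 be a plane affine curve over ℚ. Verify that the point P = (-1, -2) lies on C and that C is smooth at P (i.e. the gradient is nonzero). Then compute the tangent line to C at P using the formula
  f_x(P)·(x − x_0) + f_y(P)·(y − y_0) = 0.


Tangent line at P: -5*x - 33*y - 71 = 0.

Step 1: f(-1, -2) = 0, so P lies on C.
Step 2: partial derivatives
  f_x(x, y) = 6*x**2 - 2*x*y + 4*x - 2*y**2 - 2*y + 1, f_y(x, y) = -x**2 - 4*x*y - 2*x - 6*y**2 - 2.
  f_x(P) = -5, f_y(P) = -33 (gradient nonzero, so P is smooth).
Step 3: tangent line at P: -5·(x − -1) + -33·(y − -2) = 0.
Expanding: -5*x - 33*y - 71 = 0.


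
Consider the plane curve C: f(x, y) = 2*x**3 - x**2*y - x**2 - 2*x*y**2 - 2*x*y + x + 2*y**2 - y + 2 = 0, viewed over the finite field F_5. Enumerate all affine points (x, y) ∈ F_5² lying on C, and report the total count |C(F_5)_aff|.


Affine F_5-points: {(0, 4), (1, 1), (2, 1), (2, 2), (3, 0), (3, 1)}; count = 6.

For each of the 25 pairs (x, y) ∈ F_5², evaluate f(x, y) mod 5. Record the zeros.
  x = 0: [0↦2, 1↦3, 2↦3, 3↦2, 4↦0]  zeros at y ∈ {4}
  x = 1: [0↦4, 1↦0, 2↦1, 3↦2, 4↦3]  zeros at y ∈ {1}
  x = 2: [0↦1, 1↦0, 2↦0, 3↦1, 4↦3]  zeros at y ∈ {1, 2}
  x = 3: [0↦0, 1↦0, 2↦2, 3↦1, 4↦2]  zeros at y ∈ {0, 1}
  x = 4: [0↦3, 1↦2, 2↦4, 3↦4, 4↦2]  zeros at y ∈ ∅
Collecting zeros: affine points = {(0, 4), (1, 1), (2, 1), (2, 2), (3, 0), (3, 1)}.
Total count |C(F_5)_aff| = 6.


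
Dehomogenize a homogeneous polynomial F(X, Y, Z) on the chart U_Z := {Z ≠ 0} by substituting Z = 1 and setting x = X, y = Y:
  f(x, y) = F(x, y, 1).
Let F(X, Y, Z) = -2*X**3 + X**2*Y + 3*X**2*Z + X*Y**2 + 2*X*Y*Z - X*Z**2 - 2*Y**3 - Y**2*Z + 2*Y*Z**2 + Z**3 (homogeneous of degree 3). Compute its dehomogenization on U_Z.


f(x, y) = -2*x**3 + x**2*y + 3*x**2 + x*y**2 + 2*x*y - x - 2*y**3 - y**2 + 2*y + 1

On U_Z we set Z = 1. Each monomial c·X^i·Y^j·Z^k in F becomes c·x^i·y^j·1^k = c·x^i·y^j.
Substituting Z = 1: F(X, Y, 1) = -2*x**3 + x**2*y + 3*x**2 + x*y**2 + 2*x*y - x - 2*y**3 - y**2 + 2*y + 1.
Note: deg(f) ≤ deg(F) = 3; strict inequality happens when F is divisible by Z (lost terms).


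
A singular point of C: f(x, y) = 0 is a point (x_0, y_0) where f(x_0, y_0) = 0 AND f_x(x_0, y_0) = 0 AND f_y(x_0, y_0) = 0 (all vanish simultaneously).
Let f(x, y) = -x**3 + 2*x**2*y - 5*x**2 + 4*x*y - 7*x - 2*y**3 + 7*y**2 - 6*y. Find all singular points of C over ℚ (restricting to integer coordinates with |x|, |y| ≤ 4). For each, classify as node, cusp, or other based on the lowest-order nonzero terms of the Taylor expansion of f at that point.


Singular points: {(-1, 1)}; classification: cusp.

Compute partial derivatives:
  f_x = -3*x**2 + 4*x*y - 10*x + 4*y - 7.
  f_y = 2*x**2 + 4*x - 6*y**2 + 14*y - 6.
Scan x_0 ∈ {−4, ..., 4}. For each x_0, f_y(x_0, y) is a polynomial in y; find its integer roots y ∈ {−4, ..., 4}, then test f_x and f at those candidates.
  x = -4: f_y(-4, y) = -6*y**2 + 14*y + 10; no integer root y with |y| ≤ 4.
  x = -3: f_y(-3, y) = -6*y**2 + 14*y; vanishes at y ∈ {0}. (-3, 0): f_x = -4 ≠ 0.
  x = -2: f_y(-2, y) = -6*y**2 + 14*y - 6; no integer root y with |y| ≤ 4.
  x = -1: f_y(-1, y) = -6*y**2 + 14*y - 8; vanishes at y ∈ {1}. (-1, 1): f_x = 0, f = 0 — SINGULAR.
  x = 0: f_y(0, y) = -6*y**2 + 14*y - 6; no integer root y with |y| ≤ 4.
  x = 1: f_y(1, y) = -6*y**2 + 14*y; vanishes at y ∈ {0}. (1, 0): f_x = -20 ≠ 0.
  x = 2: f_y(2, y) = -6*y**2 + 14*y + 10; no integer root y with |y| ≤ 4.
  x = 3: f_y(3, y) = -6*y**2 + 14*y + 24; no integer root y with |y| ≤ 4.
  x = 4: f_y(4, y) = -6*y**2 + 14*y + 42; no integer root y with |y| ≤ 4.
Only singular point on the grid: (-1, 1).
Classify: substitute x = -1 + u, y = 1 + v and expand: f = -u**3 + 2*u**2*v - 2*v**3 + v**2.
No constant or linear terms (consistent with a singular point). Quadratic part: v**2. Cubic part: -u**3 + 2*u**2*v - 2*v**3.
The quadratic part v**2 is a perfect square, so there is a single (double) tangent line v = 0, i.e. y = 1. Restricting the cubic part to that line (v = 0) leaves -u**3 ≠ 0, so f is not divisible by v and the branch is v² ≈ u**3 to lowest order — this is a cusp.
Classification: cusp.


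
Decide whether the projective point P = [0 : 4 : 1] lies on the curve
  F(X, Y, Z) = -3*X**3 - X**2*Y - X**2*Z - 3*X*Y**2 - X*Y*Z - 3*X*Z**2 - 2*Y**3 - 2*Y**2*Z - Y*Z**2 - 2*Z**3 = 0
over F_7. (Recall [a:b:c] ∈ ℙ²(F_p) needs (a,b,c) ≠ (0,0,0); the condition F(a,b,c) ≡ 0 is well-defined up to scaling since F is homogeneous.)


F(0,4,1) ≡ 2 (mod 7); P is NOT on the curve.

Evaluate F(0, 4, 1) term-by-term (mod 7).
  -3*X**3 ↦ -3·0·1·1 = 0
  -X**2*Y ↦ -1·0·4·1 = 0
  -X**2*Z ↦ -1·0·1·1 = 0
  -3*X*Y**2 ↦ -3·0·16·1 = 0
  -X*Y*Z ↦ -1·0·4·1 = 0
  -3*X*Z**2 ↦ -3·0·1·1 = 0
  -2*Y**3 ↦ -2·1·64·1 = -128
  -2*Y**2*Z ↦ -2·1·16·1 = -32
  -Y*Z**2 ↦ -1·1·4·1 = -4
  -2*Z**3 ↦ -2·1·1·1 = -2
Sum: F(0, 4, 1) = (0) + (0) + (0) + (0) + (0) + (0) + (-128) + (-32) + (-4) + (-2) = -166.
Reducing mod 7: -166 ≡ 2 (mod 7).
Since F(a, b, c) ≡ 2 ≠ 0 (mod 7), P does NOT lie on the curve.


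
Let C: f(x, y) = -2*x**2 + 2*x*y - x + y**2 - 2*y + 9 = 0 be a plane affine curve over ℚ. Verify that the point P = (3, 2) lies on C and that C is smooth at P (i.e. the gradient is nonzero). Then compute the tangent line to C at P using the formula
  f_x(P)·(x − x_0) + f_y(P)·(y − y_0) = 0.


Tangent line at P: -9*x + 8*y + 11 = 0.

Step 1: f(3, 2) = 0, so P lies on C.
Step 2: partial derivatives
  f_x(x, y) = -4*x + 2*y - 1, f_y(x, y) = 2*x + 2*y - 2.
  f_x(P) = -9, f_y(P) = 8 (gradient nonzero, so P is smooth).
Step 3: tangent line at P: -9·(x − 3) + 8·(y − 2) = 0.
Expanding: -9*x + 8*y + 11 = 0.


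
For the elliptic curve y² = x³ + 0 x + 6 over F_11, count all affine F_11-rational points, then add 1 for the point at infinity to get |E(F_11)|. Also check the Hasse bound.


Affine points = {(2, 5), (2, 6), (3, 0), (4, 2), (4, 9), (8, 1), (8, 10), (9, 3), (9, 8), (10, 4), (10, 7)}; affine count = 11; |E(F_11)| = 12.

Discriminant check: Δ ∝ 4a³ + 27b² = 4·0³ + 27·6² = 4·0 + 27·36 ≡ 4 (mod 11). Nonzero ⇒ E is nonsingular.
For each x ∈ F_11, compute rhs = x³ + 0·x + 6 mod 11, then count y ∈ F_11 with y² ≡ rhs.
  x = 0: rhs = 6, matching y values: none (0 points).
  x = 1: rhs = 7, matching y values: none (0 points).
  x = 2: rhs = 3, matching y values: 5, 6 (2 points).
  x = 3: rhs = 0, matching y values: 0 (1 points).
  x = 4: rhs = 4, matching y values: 2, 9 (2 points).
  x = 5: rhs = 10, matching y values: none (0 points).
  x = 6: rhs = 2, matching y values: none (0 points).
  x = 7: rhs = 8, matching y values: none (0 points).
  x = 8: rhs = 1, matching y values: 1, 10 (2 points).
  x = 9: rhs = 9, matching y values: 3, 8 (2 points).
  x = 10: rhs = 5, matching y values: 4, 7 (2 points).
Total affine count: 11.
Full point count |E(F_11)| = 11 + 1 = 12.
Hasse bound: |12 − (11+1)| = |0| = 0 ≤ 2√11 ≈ 6.6332 ✓.


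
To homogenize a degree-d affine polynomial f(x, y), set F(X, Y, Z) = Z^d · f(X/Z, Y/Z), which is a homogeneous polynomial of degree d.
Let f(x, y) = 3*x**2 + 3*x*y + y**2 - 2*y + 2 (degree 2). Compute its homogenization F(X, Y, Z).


F(X, Y, Z) = 3*X**2 + 3*X*Y + Y**2 - 2*Y*Z + 2*Z**2

deg(f) = 2.
Substitute x = X/Z, y = Y/Z into f, then multiply by Z^2.
  monomial 3·x^2·y^0 ↦ 3·X^2·Y^0·Z^0.
  monomial 3·x^1·y^1 ↦ 3·X^1·Y^1·Z^0.
  monomial 1·x^0·y^2 ↦ 1·X^0·Y^2·Z^0.
  monomial -2·x^0·y^1 ↦ -2·X^0·Y^1·Z^1.
  monomial 2·x^0·y^0 ↦ 2·X^0·Y^0·Z^2.
Collecting: F(X, Y, Z) = 3*X**2 + 3*X*Y + Y**2 - 2*Y*Z + 2*Z**2.


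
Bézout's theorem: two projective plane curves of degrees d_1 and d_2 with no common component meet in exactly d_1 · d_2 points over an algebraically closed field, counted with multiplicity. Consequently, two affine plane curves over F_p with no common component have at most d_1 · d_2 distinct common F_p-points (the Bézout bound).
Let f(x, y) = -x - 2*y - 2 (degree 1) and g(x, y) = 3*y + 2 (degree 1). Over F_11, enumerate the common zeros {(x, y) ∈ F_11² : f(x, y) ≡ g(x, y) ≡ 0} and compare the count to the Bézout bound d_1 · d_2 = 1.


Common zeros: {(3, 3)}; count = 1; Bézout bound = 1.

deg(f) = 1, deg(g) = 1, so Bézout bound = 1.
Scan x ∈ F_11. For each x, list the y ∈ F_11 with f(x, y) ≡ 0 and those with g(x, y) ≡ 0 (mod 11); the common zeros in that column are the intersection.
  x = 0: f ≡ 0 at y ∈ {10}; g ≡ 0 at y ∈ {3}; common: ∅.
  x = 1: f ≡ 0 at y ∈ {4}; g ≡ 0 at y ∈ {3}; common: ∅.
  x = 2: f ≡ 0 at y ∈ {9}; g ≡ 0 at y ∈ {3}; common: ∅.
  x = 3: f ≡ 0 at y ∈ {3}; g ≡ 0 at y ∈ {3}; common: {3}.
  x = 4: f ≡ 0 at y ∈ {8}; g ≡ 0 at y ∈ {3}; common: ∅.
  x = 5: f ≡ 0 at y ∈ {2}; g ≡ 0 at y ∈ {3}; common: ∅.
  x = 6: f ≡ 0 at y ∈ {7}; g ≡ 0 at y ∈ {3}; common: ∅.
  x = 7: f ≡ 0 at y ∈ {1}; g ≡ 0 at y ∈ {3}; common: ∅.
  x = 8: f ≡ 0 at y ∈ {6}; g ≡ 0 at y ∈ {3}; common: ∅.
  x = 9: f ≡ 0 at y ∈ {0}; g ≡ 0 at y ∈ {3}; common: ∅.
  x = 10: f ≡ 0 at y ∈ {5}; g ≡ 0 at y ∈ {3}; common: ∅.
Collecting: common zeros = {(3, 3)}, so the count is 1.
Comparison with the Bézout bound: 1 ≤ 1 = deg(f)·deg(g), as expected for curves with no common component (the bound is attained).


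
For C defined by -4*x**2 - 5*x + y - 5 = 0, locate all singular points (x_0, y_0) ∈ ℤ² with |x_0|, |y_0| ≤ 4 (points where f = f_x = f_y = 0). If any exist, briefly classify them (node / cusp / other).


No singular points in the scanned grid; C is smooth there.

Compute partial derivatives:
  f_x = -8*x - 5.
  f_y = 1.
f_y = 1 is a nonzero constant, so f_y never vanishes: no point (x, y) can satisfy f = f_x = f_y = 0. In particular no (x, y) ∈ {−4, ..., 4}² is singular; the curve is smooth.


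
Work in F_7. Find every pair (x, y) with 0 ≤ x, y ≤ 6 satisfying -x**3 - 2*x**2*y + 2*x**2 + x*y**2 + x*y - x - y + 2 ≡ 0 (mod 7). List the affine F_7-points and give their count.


Affine F_7-points: {(0, 2), (2, 0), (5, 1), (5, 4)}; count = 4.

For each of the 49 pairs (x, y) ∈ F_7², evaluate f(x, y) mod 7. Record the zeros.
  x = 0: [0↦2, 1↦1, 2↦0, 3↦6, 4↦5, 5↦4, 6↦3]  zeros at y ∈ {2}
  x = 1: [0↦2, 1↦1, 2↦2, 3↦5, 4↦3, 5↦3, 6↦5]  zeros at y ∈ ∅
  x = 2: [0↦0, 1↦2, 2↦1, 3↦4, 4↦4, 5↦1, 6↦2]  zeros at y ∈ {0}
  x = 3: [0↦4, 1↦5, 2↦5, 3↦4, 4↦2, 5↦6, 6↦2]  zeros at y ∈ ∅
  x = 4: [0↦1, 1↦4, 2↦1, 3↦6, 4↦5, 5↦5, 6↦6]  zeros at y ∈ ∅
  x = 5: [0↦6, 1↦0, 2↦4, 3↦4, 4↦0, 5↦6, 6↦1]  zeros at y ∈ {1, 4}
  x = 6: [0↦6, 1↦1, 2↦1, 3↦6, 4↦2, 5↦3, 6↦2]  zeros at y ∈ ∅
Collecting zeros: affine points = {(0, 2), (2, 0), (5, 1), (5, 4)}.
Total count |C(F_7)_aff| = 4.


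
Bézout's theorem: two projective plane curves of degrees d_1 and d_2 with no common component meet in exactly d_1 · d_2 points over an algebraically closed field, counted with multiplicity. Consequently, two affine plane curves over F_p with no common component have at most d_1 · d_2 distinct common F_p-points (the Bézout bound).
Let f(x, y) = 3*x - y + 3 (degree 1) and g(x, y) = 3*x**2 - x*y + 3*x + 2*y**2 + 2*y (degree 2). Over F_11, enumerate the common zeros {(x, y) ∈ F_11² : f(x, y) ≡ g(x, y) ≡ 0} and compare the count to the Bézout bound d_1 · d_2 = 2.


Common zeros: {(6, 10), (10, 0)}; count = 2; Bézout bound = 2.

deg(f) = 1, deg(g) = 2, so Bézout bound = 2.
Scan x ∈ F_11. For each x, list the y ∈ F_11 with f(x, y) ≡ 0 and those with g(x, y) ≡ 0 (mod 11); the common zeros in that column are the intersection.
  x = 0: f ≡ 0 at y ∈ {3}; g ≡ 0 at y ∈ {0, 10}; common: ∅.
  x = 1: f ≡ 0 at y ∈ {6}; g ≡ 0 at y ∈ ∅; common: ∅.
  x = 2: f ≡ 0 at y ∈ {9}; g ≡ 0 at y ∈ ∅; common: ∅.
  x = 3: f ≡ 0 at y ∈ {1}; g ≡ 0 at y ∈ ∅; common: ∅.
  x = 4: f ≡ 0 at y ∈ {4}; g ≡ 0 at y ∈ ∅; common: ∅.
  x = 5: f ≡ 0 at y ∈ {7}; g ≡ 0 at y ∈ {3, 4}; common: ∅.
  x = 6: f ≡ 0 at y ∈ {10}; g ≡ 0 at y ∈ {3, 10}; common: {10}.
  x = 7: f ≡ 0 at y ∈ {2}; g ≡ 0 at y ∈ {1, 7}; common: ∅.
  x = 8: f ≡ 0 at y ∈ {5}; g ≡ 0 at y ∈ ∅; common: ∅.
  x = 9: f ≡ 0 at y ∈ {8}; g ≡ 0 at y ∈ {2, 7}; common: ∅.
  x = 10: f ≡ 0 at y ∈ {0}; g ≡ 0 at y ∈ {0, 4}; common: {0}.
Collecting: common zeros = {(6, 10), (10, 0)}, so the count is 2.
Comparison with the Bézout bound: 2 ≤ 2 = deg(f)·deg(g), as expected for curves with no common component (the bound is attained).


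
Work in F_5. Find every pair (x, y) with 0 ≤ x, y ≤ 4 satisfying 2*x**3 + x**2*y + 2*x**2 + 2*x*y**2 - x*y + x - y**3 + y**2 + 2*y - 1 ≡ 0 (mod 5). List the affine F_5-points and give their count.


Affine F_5-points: {(1, 3), (2, 0), (2, 2), (2, 3), (3, 2), (4, 1)}; count = 6.

For each of the 25 pairs (x, y) ∈ F_5², evaluate f(x, y) mod 5. Record the zeros.
  x = 0: [0↦4, 1↦1, 2↦4, 3↦2, 4↦4]  zeros at y ∈ ∅
  x = 1: [0↦4, 1↦3, 2↦2, 3↦0, 4↦1]  zeros at y ∈ {3}
  x = 2: [0↦0, 1↦3, 2↦0, 3↦0, 4↦2]  zeros at y ∈ {0, 2, 3}
  x = 3: [0↦4, 1↦3, 2↦0, 3↦4, 4↦4]  zeros at y ∈ {2}
  x = 4: [0↦3, 1↦0, 2↦4, 3↦4, 4↦4]  zeros at y ∈ {1}
Collecting zeros: affine points = {(1, 3), (2, 0), (2, 2), (2, 3), (3, 2), (4, 1)}.
Total count |C(F_5)_aff| = 6.


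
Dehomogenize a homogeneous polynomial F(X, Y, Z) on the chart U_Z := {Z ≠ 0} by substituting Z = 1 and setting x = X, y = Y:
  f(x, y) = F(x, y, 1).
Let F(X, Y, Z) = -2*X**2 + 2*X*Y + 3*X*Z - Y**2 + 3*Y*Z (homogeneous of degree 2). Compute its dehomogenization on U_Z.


f(x, y) = -2*x**2 + 2*x*y + 3*x - y**2 + 3*y

On U_Z we set Z = 1. Each monomial c·X^i·Y^j·Z^k in F becomes c·x^i·y^j·1^k = c·x^i·y^j.
Substituting Z = 1: F(X, Y, 1) = -2*x**2 + 2*x*y + 3*x - y**2 + 3*y.
Note: deg(f) ≤ deg(F) = 2; strict inequality happens when F is divisible by Z (lost terms).


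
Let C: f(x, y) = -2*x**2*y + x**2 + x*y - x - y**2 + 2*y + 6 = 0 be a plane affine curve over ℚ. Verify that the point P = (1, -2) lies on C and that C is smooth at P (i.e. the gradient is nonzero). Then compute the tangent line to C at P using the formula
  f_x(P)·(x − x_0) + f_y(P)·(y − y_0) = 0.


Tangent line at P: 7*x + 5*y + 3 = 0.

Step 1: f(1, -2) = 0, so P lies on C.
Step 2: partial derivatives
  f_x(x, y) = -4*x*y + 2*x + y - 1, f_y(x, y) = -2*x**2 + x - 2*y + 2.
  f_x(P) = 7, f_y(P) = 5 (gradient nonzero, so P is smooth).
Step 3: tangent line at P: 7·(x − 1) + 5·(y − -2) = 0.
Expanding: 7*x + 5*y + 3 = 0.


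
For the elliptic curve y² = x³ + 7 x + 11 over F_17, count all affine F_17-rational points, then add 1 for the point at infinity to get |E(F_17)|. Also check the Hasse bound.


Affine points = {(1, 6), (1, 11), (2, 4), (2, 13), (3, 5), (3, 12), (4, 1), (4, 16), (5, 1), (5, 16), (8, 1), (8, 16), (9, 2), (9, 15), (11, 5), (11, 12), (12, 2), (12, 15), (13, 2), (13, 15)}; affine count = 20; |E(F_17)| = 21.

Discriminant check: Δ ∝ 4a³ + 27b² = 4·7³ + 27·11² = 4·343 + 27·121 ≡ 15 (mod 17). Nonzero ⇒ E is nonsingular.
For each x ∈ F_17, compute rhs = x³ + 7·x + 11 mod 17, then count y ∈ F_17 with y² ≡ rhs.
  x = 0: rhs = 11, matching y values: none (0 points).
  x = 1: rhs = 2, matching y values: 6, 11 (2 points).
  x = 2: rhs = 16, matching y values: 4, 13 (2 points).
  x = 3: rhs = 8, matching y values: 5, 12 (2 points).
  x = 4: rhs = 1, matching y values: 1, 16 (2 points).
  x = 5: rhs = 1, matching y values: 1, 16 (2 points).
  x = 6: rhs = 14, matching y values: none (0 points).
  x = 7: rhs = 12, matching y values: none (0 points).
  x = 8: rhs = 1, matching y values: 1, 16 (2 points).
  x = 9: rhs = 4, matching y values: 2, 15 (2 points).
  x = 10: rhs = 10, matching y values: none (0 points).
  x = 11: rhs = 8, matching y values: 5, 12 (2 points).
  x = 12: rhs = 4, matching y values: 2, 15 (2 points).
  x = 13: rhs = 4, matching y values: 2, 15 (2 points).
  x = 14: rhs = 14, matching y values: none (0 points).
  x = 15: rhs = 6, matching y values: none (0 points).
  x = 16: rhs = 3, matching y values: none (0 points).
Total affine count: 20.
Full point count |E(F_17)| = 20 + 1 = 21.
Hasse bound: |21 − (17+1)| = |3| = 3 ≤ 2√17 ≈ 8.2462 ✓.


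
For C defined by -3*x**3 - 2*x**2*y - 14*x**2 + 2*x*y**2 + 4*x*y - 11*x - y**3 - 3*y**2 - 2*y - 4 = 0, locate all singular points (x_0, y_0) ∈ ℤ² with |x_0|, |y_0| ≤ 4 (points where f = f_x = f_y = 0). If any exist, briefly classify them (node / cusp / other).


Singular points: {(-1, -2)}; classification: node.

Compute partial derivatives:
  f_x = -9*x**2 - 4*x*y - 28*x + 2*y**2 + 4*y - 11.
  f_y = -2*x**2 + 4*x*y + 4*x - 3*y**2 - 6*y - 2.
Scan x_0 ∈ {−4, ..., 4}. For each x_0, f_y(x_0, y) is a polynomial in y; find its integer roots y ∈ {−4, ..., 4}, then test f_x and f at those candidates.
  x = -4: f_y(-4, y) = -3*y**2 - 22*y - 50; no integer root y with |y| ≤ 4.
  x = -3: f_y(-3, y) = -3*y**2 - 18*y - 32; no integer root y with |y| ≤ 4.
  x = -2: f_y(-2, y) = -3*y**2 - 14*y - 18; no integer root y with |y| ≤ 4.
  x = -1: f_y(-1, y) = -3*y**2 - 10*y - 8; vanishes at y ∈ {-2}. (-1, -2): f_x = 0, f = 0 — SINGULAR.
  x = 0: f_y(0, y) = -3*y**2 - 6*y - 2; no integer root y with |y| ≤ 4.
  x = 1: f_y(1, y) = -3*y**2 - 2*y; vanishes at y ∈ {0}. (1, 0): f_x = -48 ≠ 0.
  x = 2: f_y(2, y) = -3*y**2 + 2*y - 2; no integer root y with |y| ≤ 4.
  x = 3: f_y(3, y) = -3*y**2 + 6*y - 8; no integer root y with |y| ≤ 4.
  x = 4: f_y(4, y) = -3*y**2 + 10*y - 18; no integer root y with |y| ≤ 4.
Only singular point on the grid: (-1, -2).
Classify: substitute x = -1 + u, y = -2 + v and expand: f = -3*u**3 - 2*u**2*v - u**2 + 2*u*v**2 - v**3 + v**2.
No constant or linear terms (consistent with a singular point). Quadratic part: -u**2 + v**2. Cubic part: -3*u**3 - 2*u**2*v + 2*u*v**2 - v**3.
The quadratic part v**2 - u**2 = (v − u)(v + u) splits into two distinct linear factors, so there are two distinct tangent lines y − -2 = ±(x − -1) — this is a node (ordinary double point).
Classification: node.


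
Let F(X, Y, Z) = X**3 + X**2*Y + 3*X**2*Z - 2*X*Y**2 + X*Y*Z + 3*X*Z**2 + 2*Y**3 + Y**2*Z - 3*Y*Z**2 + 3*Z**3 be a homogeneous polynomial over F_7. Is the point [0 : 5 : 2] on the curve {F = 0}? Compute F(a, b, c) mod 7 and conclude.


F(0,5,2) ≡ 5 (mod 7); P is NOT on the curve.

Evaluate F(0, 5, 2) term-by-term (mod 7).
  X**3 ↦ 1·0·1·1 = 0
  X**2*Y ↦ 1·0·5·1 = 0
  3*X**2*Z ↦ 3·0·1·2 = 0
  -2*X*Y**2 ↦ -2·0·25·1 = 0
  X*Y*Z ↦ 1·0·5·2 = 0
  3*X*Z**2 ↦ 3·0·1·4 = 0
  2*Y**3 ↦ 2·1·125·1 = 250
  Y**2*Z ↦ 1·1·25·2 = 50
  -3*Y*Z**2 ↦ -3·1·5·4 = -60
  3*Z**3 ↦ 3·1·1·8 = 24
Sum: F(0, 5, 2) = (0) + (0) + (0) + (0) + (0) + (0) + (250) + (50) + (-60) + (24) = 264.
Reducing mod 7: 264 ≡ 5 (mod 7).
Since F(a, b, c) ≡ 5 ≠ 0 (mod 7), P does NOT lie on the curve.


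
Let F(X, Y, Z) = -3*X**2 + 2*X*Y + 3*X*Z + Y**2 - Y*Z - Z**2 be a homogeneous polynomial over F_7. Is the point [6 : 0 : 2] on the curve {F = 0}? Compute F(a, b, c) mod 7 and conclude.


F(6,0,2) ≡ 1 (mod 7); P is NOT on the curve.

Evaluate F(6, 0, 2) term-by-term (mod 7).
  -3*X**2 ↦ -3·36·1·1 = -108
  2*X*Y ↦ 2·6·0·1 = 0
  3*X*Z ↦ 3·6·1·2 = 36
  Y**2 ↦ 1·1·0·1 = 0
  -Y*Z ↦ -1·1·0·2 = 0
  -Z**2 ↦ -1·1·1·4 = -4
Sum: F(6, 0, 2) = (-108) + (0) + (36) + (0) + (0) + (-4) = -76.
Reducing mod 7: -76 ≡ 1 (mod 7).
Since F(a, b, c) ≡ 1 ≠ 0 (mod 7), P does NOT lie on the curve.


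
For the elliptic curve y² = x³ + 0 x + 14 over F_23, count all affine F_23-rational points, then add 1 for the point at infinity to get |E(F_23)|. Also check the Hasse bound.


Affine points = {(3, 8), (3, 15), (4, 3), (4, 20), (5, 1), (5, 22), (6, 0), (7, 9), (7, 14), (10, 5), (10, 18), (13, 7), (13, 16), (15, 10), (15, 13), (16, 4), (16, 19), (18, 2), (18, 21), (21, 11), (21, 12), (22, 6), (22, 17)}; affine count = 23; |E(F_23)| = 24.

Discriminant check: Δ ∝ 4a³ + 27b² = 4·0³ + 27·14² = 4·0 + 27·196 ≡ 2 (mod 23). Nonzero ⇒ E is nonsingular.
For each x ∈ F_23, compute rhs = x³ + 0·x + 14 mod 23, then count y ∈ F_23 with y² ≡ rhs.
  x = 0: rhs = 14, matching y values: none (0 points).
  x = 1: rhs = 15, matching y values: none (0 points).
  x = 2: rhs = 22, matching y values: none (0 points).
  x = 3: rhs = 18, matching y values: 8, 15 (2 points).
  x = 4: rhs = 9, matching y values: 3, 20 (2 points).
  x = 5: rhs = 1, matching y values: 1, 22 (2 points).
  x = 6: rhs = 0, matching y values: 0 (1 points).
  x = 7: rhs = 12, matching y values: 9, 14 (2 points).
  x = 8: rhs = 20, matching y values: none (0 points).
  x = 9: rhs = 7, matching y values: none (0 points).
  x = 10: rhs = 2, matching y values: 5, 18 (2 points).
  x = 11: rhs = 11, matching y values: none (0 points).
  x = 12: rhs = 17, matching y values: none (0 points).
  x = 13: rhs = 3, matching y values: 7, 16 (2 points).
  x = 14: rhs = 21, matching y values: none (0 points).
  x = 15: rhs = 8, matching y values: 10, 13 (2 points).
  x = 16: rhs = 16, matching y values: 4, 19 (2 points).
  x = 17: rhs = 5, matching y values: none (0 points).
  x = 18: rhs = 4, matching y values: 2, 21 (2 points).
  x = 19: rhs = 19, matching y values: none (0 points).
  x = 20: rhs = 10, matching y values: none (0 points).
  x = 21: rhs = 6, matching y values: 11, 12 (2 points).
  x = 22: rhs = 13, matching y values: 6, 17 (2 points).
Total affine count: 23.
Full point count |E(F_23)| = 23 + 1 = 24.
Hasse bound: |24 − (23+1)| = |0| = 0 ≤ 2√23 ≈ 9.5917 ✓.


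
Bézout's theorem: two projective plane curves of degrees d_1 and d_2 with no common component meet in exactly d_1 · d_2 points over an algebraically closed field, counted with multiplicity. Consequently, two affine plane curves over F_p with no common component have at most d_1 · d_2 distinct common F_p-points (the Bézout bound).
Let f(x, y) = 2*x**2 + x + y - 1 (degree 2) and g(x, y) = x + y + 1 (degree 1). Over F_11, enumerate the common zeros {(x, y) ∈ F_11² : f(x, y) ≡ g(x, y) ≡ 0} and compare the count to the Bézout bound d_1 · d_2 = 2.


Common zeros: {(1, 9), (10, 0)}; count = 2; Bézout bound = 2.

deg(f) = 2, deg(g) = 1, so Bézout bound = 2.
Scan x ∈ F_11. For each x, list the y ∈ F_11 with f(x, y) ≡ 0 and those with g(x, y) ≡ 0 (mod 11); the common zeros in that column are the intersection.
  x = 0: f ≡ 0 at y ∈ {1}; g ≡ 0 at y ∈ {10}; common: ∅.
  x = 1: f ≡ 0 at y ∈ {9}; g ≡ 0 at y ∈ {9}; common: {9}.
  x = 2: f ≡ 0 at y ∈ {2}; g ≡ 0 at y ∈ {8}; common: ∅.
  x = 3: f ≡ 0 at y ∈ {2}; g ≡ 0 at y ∈ {7}; common: ∅.
  x = 4: f ≡ 0 at y ∈ {9}; g ≡ 0 at y ∈ {6}; common: ∅.
  x = 5: f ≡ 0 at y ∈ {1}; g ≡ 0 at y ∈ {5}; common: ∅.
  x = 6: f ≡ 0 at y ∈ {0}; g ≡ 0 at y ∈ {4}; common: ∅.
  x = 7: f ≡ 0 at y ∈ {6}; g ≡ 0 at y ∈ {3}; common: ∅.
  x = 8: f ≡ 0 at y ∈ {8}; g ≡ 0 at y ∈ {2}; common: ∅.
  x = 9: f ≡ 0 at y ∈ {6}; g ≡ 0 at y ∈ {1}; common: ∅.
  x = 10: f ≡ 0 at y ∈ {0}; g ≡ 0 at y ∈ {0}; common: {0}.
Collecting: common zeros = {(1, 9), (10, 0)}, so the count is 2.
Comparison with the Bézout bound: 2 ≤ 2 = deg(f)·deg(g), as expected for curves with no common component (the bound is attained).


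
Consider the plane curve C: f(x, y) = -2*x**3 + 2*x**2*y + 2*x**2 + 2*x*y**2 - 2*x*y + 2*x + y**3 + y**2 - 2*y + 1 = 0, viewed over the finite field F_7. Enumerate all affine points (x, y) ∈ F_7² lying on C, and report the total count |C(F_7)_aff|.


Affine F_7-points: {(1, 6), (3, 3), (5, 0), (5, 4), (5, 6)}; count = 5.

For each of the 49 pairs (x, y) ∈ F_7², evaluate f(x, y) mod 7. Record the zeros.
  x = 0: [0↦1, 1↦1, 2↦2, 3↦3, 4↦3, 5↦1, 6↦3]  zeros at y ∈ ∅
  x = 1: [0↦3, 1↦5, 2↦5, 3↦2, 4↦2, 5↦4, 6↦0]  zeros at y ∈ {6}
  x = 2: [0↦4, 1↦5, 2↦1, 3↦5, 4↦2, 5↦5, 6↦6]  zeros at y ∈ ∅
  x = 3: [0↦6, 1↦3, 2↦6, 3↦0, 4↦5, 5↦6, 6↦2]  zeros at y ∈ {3}
  x = 4: [0↦4, 1↦1, 2↦1, 3↦3, 4↦6, 5↦2, 6↦4]  zeros at y ∈ ∅
  x = 5: [0↦0, 1↦1, 2↦2, 3↦2, 4↦0, 5↦2, 6↦0]  zeros at y ∈ {0, 4, 6}
  x = 6: [0↦3, 1↦5, 2↦4, 3↦6, 4↦3, 5↦1, 6↦6]  zeros at y ∈ ∅
Collecting zeros: affine points = {(1, 6), (3, 3), (5, 0), (5, 4), (5, 6)}.
Total count |C(F_7)_aff| = 5.


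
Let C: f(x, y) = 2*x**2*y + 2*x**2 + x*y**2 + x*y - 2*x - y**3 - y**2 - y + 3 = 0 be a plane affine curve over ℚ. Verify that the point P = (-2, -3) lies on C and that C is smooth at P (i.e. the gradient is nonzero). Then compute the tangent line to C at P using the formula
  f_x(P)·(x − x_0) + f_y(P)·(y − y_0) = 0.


Tangent line at P: 20*x - 4*y + 28 = 0.

Step 1: f(-2, -3) = 0, so P lies on C.
Step 2: partial derivatives
  f_x(x, y) = 4*x*y + 4*x + y**2 + y - 2, f_y(x, y) = 2*x**2 + 2*x*y + x - 3*y**2 - 2*y - 1.
  f_x(P) = 20, f_y(P) = -4 (gradient nonzero, so P is smooth).
Step 3: tangent line at P: 20·(x − -2) + -4·(y − -3) = 0.
Expanding: 20*x - 4*y + 28 = 0.


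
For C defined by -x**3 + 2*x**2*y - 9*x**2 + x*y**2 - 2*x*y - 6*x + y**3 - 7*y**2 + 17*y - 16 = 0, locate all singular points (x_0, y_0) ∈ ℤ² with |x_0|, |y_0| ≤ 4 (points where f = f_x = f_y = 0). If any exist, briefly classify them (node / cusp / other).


Singular points: {(-1, 3)}; classification: cusp.

Compute partial derivatives:
  f_x = -3*x**2 + 4*x*y - 18*x + y**2 - 2*y - 6.
  f_y = 2*x**2 + 2*x*y - 2*x + 3*y**2 - 14*y + 17.
Scan x_0 ∈ {−4, ..., 4}. For each x_0, f_y(x_0, y) is a polynomial in y; find its integer roots y ∈ {−4, ..., 4}, then test f_x and f at those candidates.
  x = -4: f_y(-4, y) = 3*y**2 - 22*y + 57; no integer root y with |y| ≤ 4.
  x = -3: f_y(-3, y) = 3*y**2 - 20*y + 41; no integer root y with |y| ≤ 4.
  x = -2: f_y(-2, y) = 3*y**2 - 18*y + 29; no integer root y with |y| ≤ 4.
  x = -1: f_y(-1, y) = 3*y**2 - 16*y + 21; vanishes at y ∈ {3}. (-1, 3): f_x = 0, f = 0 — SINGULAR.
  x = 0: f_y(0, y) = 3*y**2 - 14*y + 17; no integer root y with |y| ≤ 4.
  x = 1: f_y(1, y) = 3*y**2 - 12*y + 17; no integer root y with |y| ≤ 4.
  x = 2: f_y(2, y) = 3*y**2 - 10*y + 21; no integer root y with |y| ≤ 4.
  x = 3: f_y(3, y) = 3*y**2 - 8*y + 29; no integer root y with |y| ≤ 4.
  x = 4: f_y(4, y) = 3*y**2 - 6*y + 41; no integer root y with |y| ≤ 4.
Only singular point on the grid: (-1, 3).
Classify: substitute x = -1 + u, y = 3 + v and expand: f = -u**3 + 2*u**2*v + u*v**2 + v**3 + v**2.
No constant or linear terms (consistent with a singular point). Quadratic part: v**2. Cubic part: -u**3 + 2*u**2*v + u*v**2 + v**3.
The quadratic part v**2 is a perfect square, so there is a single (double) tangent line v = 0, i.e. y = 3. Restricting the cubic part to that line (v = 0) leaves -u**3 ≠ 0, so f is not divisible by v and the branch is v² ≈ u**3 to lowest order — this is a cusp.
Classification: cusp.


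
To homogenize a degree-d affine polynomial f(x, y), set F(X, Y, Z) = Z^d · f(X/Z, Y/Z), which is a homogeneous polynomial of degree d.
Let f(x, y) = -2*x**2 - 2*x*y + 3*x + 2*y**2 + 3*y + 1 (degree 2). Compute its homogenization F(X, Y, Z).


F(X, Y, Z) = -2*X**2 - 2*X*Y + 3*X*Z + 2*Y**2 + 3*Y*Z + Z**2

deg(f) = 2.
Substitute x = X/Z, y = Y/Z into f, then multiply by Z^2.
  monomial -2·x^2·y^0 ↦ -2·X^2·Y^0·Z^0.
  monomial -2·x^1·y^1 ↦ -2·X^1·Y^1·Z^0.
  monomial 3·x^1·y^0 ↦ 3·X^1·Y^0·Z^1.
  monomial 2·x^0·y^2 ↦ 2·X^0·Y^2·Z^0.
  monomial 3·x^0·y^1 ↦ 3·X^0·Y^1·Z^1.
  monomial 1·x^0·y^0 ↦ 1·X^0·Y^0·Z^2.
Collecting: F(X, Y, Z) = -2*X**2 - 2*X*Y + 3*X*Z + 2*Y**2 + 3*Y*Z + Z**2.


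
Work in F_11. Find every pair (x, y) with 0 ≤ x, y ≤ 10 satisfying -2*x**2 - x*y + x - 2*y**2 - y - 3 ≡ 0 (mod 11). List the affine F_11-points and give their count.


Affine F_11-points: {(1, 4), (1, 6), (2, 6), (2, 9), (3, 4), (3, 5), (5, 9), (5, 10), (6, 5), (6, 8), (7, 8), (7, 10)}; count = 12.

For each of the 121 pairs (x, y) ∈ F_11², evaluate f(x, y) mod 11. Record the zeros.
  x = 0: [0↦8, 1↦5, 2↦9, 3↦9, 4↦5, 5↦8, 6↦7, 7↦2, 8↦4, 9↦2, 10↦7]  zeros at y ∈ ∅
  x = 1: [0↦7, 1↦3, 2↦6, 3↦5, 4↦0, 5↦2, 6↦0, 7↦5, 8↦6, 9↦3, 10↦7]  zeros at y ∈ {4, 6}
  x = 2: [0↦2, 1↦8, 2↦10, 3↦8, 4↦2, 5↦3, 6↦0, 7↦4, 8↦4, 9↦0, 10↦3]  zeros at y ∈ {6, 9}
  x = 3: [0↦4, 1↦9, 2↦10, 3↦7, 4↦0, 5↦0, 6↦7, 7↦10, 8↦9, 9↦4, 10↦6]  zeros at y ∈ {4, 5}
  x = 4: [0↦2, 1↦6, 2↦6, 3↦2, 4↦5, 5↦4, 6↦10, 7↦1, 8↦10, 9↦4, 10↦5]  zeros at y ∈ ∅
  x = 5: [0↦7, 1↦10, 2↦9, 3↦4, 4↦6, 5↦4, 6↦9, 7↦10, 8↦7, 9↦0, 10↦0]  zeros at y ∈ {9, 10}
  x = 6: [0↦8, 1↦10, 2↦8, 3↦2, 4↦3, 5↦0, 6↦4, 7↦4, 8↦0, 9↦3, 10↦2]  zeros at y ∈ {5, 8}
  x = 7: [0↦5, 1↦6, 2↦3, 3↦7, 4↦7, 5↦3, 6↦6, 7↦5, 8↦0, 9↦2, 10↦0]  zeros at y ∈ {8, 10}
  x = 8: [0↦9, 1↦9, 2↦5, 3↦8, 4↦7, 5↦2, 6↦4, 7↦2, 8↦7, 9↦8, 10↦5]  zeros at y ∈ ∅
  x = 9: [0↦9, 1↦8, 2↦3, 3↦5, 4↦3, 5↦8, 6↦9, 7↦6, 8↦10, 9↦10, 10↦6]  zeros at y ∈ ∅
  x = 10: [0↦5, 1↦3, 2↦8, 3↦9, 4↦6, 5↦10, 6↦10, 7↦6, 8↦9, 9↦8, 10↦3]  zeros at y ∈ ∅
Collecting zeros: affine points = {(1, 4), (1, 6), (2, 6), (2, 9), (3, 4), (3, 5), (5, 9), (5, 10), (6, 5), (6, 8), (7, 8), (7, 10)}.
Total count |C(F_11)_aff| = 12.
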